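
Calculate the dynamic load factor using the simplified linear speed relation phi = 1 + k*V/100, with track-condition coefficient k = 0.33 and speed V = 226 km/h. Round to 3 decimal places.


phi = 1 + k * V / 100
phi = 1 + 0.33 * 226 / 100
phi = 1 + 0.7458
phi = 1.746

1.746


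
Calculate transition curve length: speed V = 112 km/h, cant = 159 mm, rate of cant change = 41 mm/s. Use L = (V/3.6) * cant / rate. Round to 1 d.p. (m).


Convert speed: V = 112 / 3.6 = 31.1111 m/s
L = 31.1111 * 159 / 41
L = 4946.6667 / 41
L = 120.7 m

120.7


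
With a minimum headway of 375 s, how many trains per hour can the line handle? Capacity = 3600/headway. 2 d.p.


Capacity = 3600 / headway
Capacity = 3600 / 375
Capacity = 9.60 trains/hour

9.60


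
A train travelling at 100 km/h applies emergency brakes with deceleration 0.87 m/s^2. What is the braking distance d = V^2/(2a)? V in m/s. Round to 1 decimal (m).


Convert speed: V = 100 / 3.6 = 27.7778 m/s
V^2 = 771.6049
d = 771.6049 / (2 * 0.87)
d = 771.6049 / 1.74
d = 443.5 m

443.5


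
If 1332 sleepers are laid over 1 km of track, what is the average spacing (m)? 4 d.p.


Spacing = 1000 m / number of sleepers
Spacing = 1000 / 1332
Spacing = 0.7508 m

0.7508


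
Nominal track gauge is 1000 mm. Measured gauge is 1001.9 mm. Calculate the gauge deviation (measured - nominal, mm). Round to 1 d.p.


Deviation = measured - nominal
Deviation = 1001.9 - 1000
Deviation = 1.9 mm

1.9


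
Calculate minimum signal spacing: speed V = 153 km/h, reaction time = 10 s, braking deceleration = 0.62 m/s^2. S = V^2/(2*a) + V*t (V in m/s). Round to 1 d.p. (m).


V = 153 / 3.6 = 42.5 m/s
Braking distance = 42.5^2 / (2*0.62) = 1456.6532 m
Sighting distance = 42.5 * 10 = 425.0 m
S = 1456.6532 + 425.0 = 1881.7 m

1881.7


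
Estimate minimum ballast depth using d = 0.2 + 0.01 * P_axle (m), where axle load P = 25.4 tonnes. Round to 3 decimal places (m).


d = 0.2 + 0.01 * 25.4
d = 0.2 + 0.254
d = 0.454 m

0.454


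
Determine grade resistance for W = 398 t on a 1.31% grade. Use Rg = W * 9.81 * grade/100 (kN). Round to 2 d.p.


Rg = W * 9.81 * grade / 100
Rg = 398 * 9.81 * 1.31 / 100
Rg = 3904.38 * 0.0131
Rg = 51.15 kN

51.15


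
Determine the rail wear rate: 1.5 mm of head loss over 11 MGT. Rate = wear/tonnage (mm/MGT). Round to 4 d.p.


Wear rate = total wear / cumulative tonnage
Rate = 1.5 / 11
Rate = 0.1364 mm/MGT

0.1364


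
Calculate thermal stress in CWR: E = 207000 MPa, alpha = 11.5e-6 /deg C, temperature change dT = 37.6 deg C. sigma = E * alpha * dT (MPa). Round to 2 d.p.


sigma = E * alpha * dT
sigma = 207000 * 11.5e-6 * 37.6
sigma = 2.3805 * 37.6
sigma = 89.51 MPa

89.51


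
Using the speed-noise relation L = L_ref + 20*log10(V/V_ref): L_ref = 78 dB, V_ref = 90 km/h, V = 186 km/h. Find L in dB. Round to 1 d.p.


V/V_ref = 186 / 90 = 2.066667
log10(2.066667) = 0.31527
20 * 0.31527 = 6.3054
L = 78 + 6.3054 = 84.3 dB

84.3


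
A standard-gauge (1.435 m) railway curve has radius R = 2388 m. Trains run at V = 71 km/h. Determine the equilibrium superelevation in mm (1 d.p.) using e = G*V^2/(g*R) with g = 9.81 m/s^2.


Convert speed: V = 71 / 3.6 = 19.7222 m/s
Apply formula: e = 1.435 * 19.7222^2 / (9.81 * 2388)
e = 1.435 * 388.966 / 23426.28
e = 0.023827 m = 23.8 mm

23.8


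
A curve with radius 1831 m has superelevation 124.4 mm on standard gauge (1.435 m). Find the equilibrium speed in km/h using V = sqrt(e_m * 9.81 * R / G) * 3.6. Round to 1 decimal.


Convert cant: e = 124.4 mm = 0.1244 m
V_ms = sqrt(0.1244 * 9.81 * 1831 / 1.435)
V_ms = sqrt(1557.133438) = 39.4605 m/s
V = 39.4605 * 3.6 = 142.1 km/h

142.1


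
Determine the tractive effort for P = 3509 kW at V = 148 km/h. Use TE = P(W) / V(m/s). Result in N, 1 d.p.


Convert: P = 3509 kW = 3509000 W
V = 148 / 3.6 = 41.1111 m/s
TE = 3509000 / 41.1111
TE = 85354.1 N

85354.1


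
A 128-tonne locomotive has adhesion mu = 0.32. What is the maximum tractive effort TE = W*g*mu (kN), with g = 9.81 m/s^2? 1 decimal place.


TE_max = W * g * mu
TE_max = 128 * 9.81 * 0.32
TE_max = 1255.68 * 0.32
TE_max = 401.8 kN

401.8


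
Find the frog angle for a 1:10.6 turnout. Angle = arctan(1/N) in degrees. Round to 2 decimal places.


1/N = 1/10.6 = 0.09434
angle = arctan(0.09434) = 0.094061 rad
angle = 0.094061 * 180/pi = 5.39 degrees

5.39


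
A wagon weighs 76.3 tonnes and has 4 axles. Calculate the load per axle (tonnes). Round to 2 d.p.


Load per axle = total weight / number of axles
Load = 76.3 / 4
Load = 19.08 tonnes

19.08


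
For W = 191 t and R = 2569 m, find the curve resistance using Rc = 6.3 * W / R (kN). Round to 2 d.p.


Rc = 6.3 * W / R
Rc = 6.3 * 191 / 2569
Rc = 1203.3 / 2569
Rc = 0.47 kN

0.47


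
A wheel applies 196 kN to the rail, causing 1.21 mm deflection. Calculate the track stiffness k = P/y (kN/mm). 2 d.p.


Track stiffness k = P / y
k = 196 / 1.21
k = 161.98 kN/mm

161.98


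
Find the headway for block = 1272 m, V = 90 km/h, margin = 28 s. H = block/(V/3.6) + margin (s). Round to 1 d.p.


V = 90 / 3.6 = 25.0 m/s
Block traversal time = 1272 / 25.0 = 50.88 s
Headway = 50.88 + 28
Headway = 78.9 s

78.9


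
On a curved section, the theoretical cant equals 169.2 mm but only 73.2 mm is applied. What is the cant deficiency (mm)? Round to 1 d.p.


Cant deficiency = equilibrium cant - actual cant
CD = 169.2 - 73.2
CD = 96.0 mm

96.0


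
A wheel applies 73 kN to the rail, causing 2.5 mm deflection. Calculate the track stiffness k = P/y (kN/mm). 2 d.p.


Track stiffness k = P / y
k = 73 / 2.5
k = 29.20 kN/mm

29.20


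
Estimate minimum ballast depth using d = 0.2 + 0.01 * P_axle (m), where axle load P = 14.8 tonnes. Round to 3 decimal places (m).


d = 0.2 + 0.01 * 14.8
d = 0.2 + 0.148
d = 0.348 m

0.348


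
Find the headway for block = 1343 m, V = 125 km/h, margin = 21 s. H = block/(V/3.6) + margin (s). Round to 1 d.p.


V = 125 / 3.6 = 34.7222 m/s
Block traversal time = 1343 / 34.7222 = 38.6784 s
Headway = 38.6784 + 21
Headway = 59.7 s

59.7


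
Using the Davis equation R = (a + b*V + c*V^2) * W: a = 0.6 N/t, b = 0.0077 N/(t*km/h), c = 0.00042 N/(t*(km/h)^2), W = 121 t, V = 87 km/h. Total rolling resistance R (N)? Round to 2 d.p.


b*V = 0.0077 * 87 = 0.6699
c*V^2 = 0.00042 * 7569 = 3.17898
R_per_t = 0.6 + 0.6699 + 3.17898 = 4.44888 N/t
R_total = 4.44888 * 121 = 538.31 N

538.31


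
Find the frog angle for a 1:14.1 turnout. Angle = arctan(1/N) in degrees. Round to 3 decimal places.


1/N = 1/14.1 = 0.070922
angle = arctan(0.070922) = 0.070803 rad
angle = 0.070803 * 180/pi = 4.057 degrees

4.057


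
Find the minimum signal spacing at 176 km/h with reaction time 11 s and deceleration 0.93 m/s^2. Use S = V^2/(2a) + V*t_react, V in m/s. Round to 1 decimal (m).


V = 176 / 3.6 = 48.8889 m/s
Braking distance = 48.8889^2 / (2*0.93) = 1285.0126 m
Sighting distance = 48.8889 * 11 = 537.7778 m
S = 1285.0126 + 537.7778 = 1822.8 m

1822.8


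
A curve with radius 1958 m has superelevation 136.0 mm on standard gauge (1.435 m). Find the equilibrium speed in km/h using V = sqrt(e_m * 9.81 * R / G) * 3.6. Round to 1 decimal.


Convert cant: e = 136.0 mm = 0.1360 m
V_ms = sqrt(0.1360 * 9.81 * 1958 / 1.435)
V_ms = sqrt(1820.407861) = 42.6662 m/s
V = 42.6662 * 3.6 = 153.6 km/h

153.6


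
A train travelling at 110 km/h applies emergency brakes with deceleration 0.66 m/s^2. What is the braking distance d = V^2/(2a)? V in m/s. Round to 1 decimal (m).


Convert speed: V = 110 / 3.6 = 30.5556 m/s
V^2 = 933.642
d = 933.642 / (2 * 0.66)
d = 933.642 / 1.32
d = 707.3 m

707.3


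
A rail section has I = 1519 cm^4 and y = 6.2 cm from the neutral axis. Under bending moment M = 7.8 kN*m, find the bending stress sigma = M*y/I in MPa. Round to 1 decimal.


Convert units:
M = 7.8 kN*m = 7800000 N*mm
y = 6.2 cm = 62 mm
I = 1519 cm^4 = 15190000 mm^4
sigma = 7800000 * 62 / 15190000
sigma = 31.8 MPa

31.8


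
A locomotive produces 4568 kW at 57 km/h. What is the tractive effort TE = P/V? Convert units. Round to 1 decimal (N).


Convert: P = 4568 kW = 4568000 W
V = 57 / 3.6 = 15.8333 m/s
TE = 4568000 / 15.8333
TE = 288505.3 N

288505.3


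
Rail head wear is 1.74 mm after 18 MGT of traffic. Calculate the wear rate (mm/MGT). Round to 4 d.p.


Wear rate = total wear / cumulative tonnage
Rate = 1.74 / 18
Rate = 0.0967 mm/MGT

0.0967


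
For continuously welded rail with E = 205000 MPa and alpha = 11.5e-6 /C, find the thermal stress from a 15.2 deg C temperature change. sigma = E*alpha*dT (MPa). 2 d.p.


sigma = E * alpha * dT
sigma = 205000 * 11.5e-6 * 15.2
sigma = 2.3575 * 15.2
sigma = 35.83 MPa

35.83


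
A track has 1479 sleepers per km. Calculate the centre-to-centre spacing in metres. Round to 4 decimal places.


Spacing = 1000 m / number of sleepers
Spacing = 1000 / 1479
Spacing = 0.6761 m

0.6761


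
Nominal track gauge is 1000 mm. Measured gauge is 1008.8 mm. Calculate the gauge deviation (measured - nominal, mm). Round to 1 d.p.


Deviation = measured - nominal
Deviation = 1008.8 - 1000
Deviation = 8.8 mm

8.8


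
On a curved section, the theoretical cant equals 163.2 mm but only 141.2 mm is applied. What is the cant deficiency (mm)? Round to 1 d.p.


Cant deficiency = equilibrium cant - actual cant
CD = 163.2 - 141.2
CD = 22.0 mm

22.0


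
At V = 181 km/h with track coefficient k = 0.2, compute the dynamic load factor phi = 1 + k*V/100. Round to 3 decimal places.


phi = 1 + k * V / 100
phi = 1 + 0.2 * 181 / 100
phi = 1 + 0.362
phi = 1.362

1.362


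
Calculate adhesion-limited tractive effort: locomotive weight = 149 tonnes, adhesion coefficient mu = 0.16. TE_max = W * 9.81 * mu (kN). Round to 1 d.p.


TE_max = W * g * mu
TE_max = 149 * 9.81 * 0.16
TE_max = 1461.69 * 0.16
TE_max = 233.9 kN

233.9


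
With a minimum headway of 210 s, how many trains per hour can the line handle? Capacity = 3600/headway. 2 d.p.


Capacity = 3600 / headway
Capacity = 3600 / 210
Capacity = 17.14 trains/hour

17.14


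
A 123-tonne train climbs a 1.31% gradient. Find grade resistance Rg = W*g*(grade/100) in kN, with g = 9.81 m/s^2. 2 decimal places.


Rg = W * 9.81 * grade / 100
Rg = 123 * 9.81 * 1.31 / 100
Rg = 1206.63 * 0.0131
Rg = 15.81 kN

15.81


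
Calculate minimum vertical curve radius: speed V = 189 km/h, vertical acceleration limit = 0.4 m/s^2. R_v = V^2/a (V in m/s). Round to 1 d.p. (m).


Convert speed: V = 189 / 3.6 = 52.5 m/s
V^2 = 2756.25 m^2/s^2
R_v = 2756.25 / 0.4
R_v = 6890.6 m

6890.6


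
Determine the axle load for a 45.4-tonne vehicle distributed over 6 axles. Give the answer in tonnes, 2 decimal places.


Load per axle = total weight / number of axles
Load = 45.4 / 6
Load = 7.57 tonnes

7.57


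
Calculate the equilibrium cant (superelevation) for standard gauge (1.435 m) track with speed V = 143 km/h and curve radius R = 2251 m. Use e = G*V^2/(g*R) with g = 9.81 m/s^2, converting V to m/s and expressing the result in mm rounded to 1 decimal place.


Convert speed: V = 143 / 3.6 = 39.7222 m/s
Apply formula: e = 1.435 * 39.7222^2 / (9.81 * 2251)
e = 1.435 * 1577.8549 / 22082.31
e = 0.102536 m = 102.5 mm

102.5


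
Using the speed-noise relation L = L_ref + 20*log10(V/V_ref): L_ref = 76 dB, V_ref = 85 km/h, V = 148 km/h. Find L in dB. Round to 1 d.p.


V/V_ref = 148 / 85 = 1.741176
log10(1.741176) = 0.240843
20 * 0.240843 = 4.8169
L = 76 + 4.8169 = 80.8 dB

80.8


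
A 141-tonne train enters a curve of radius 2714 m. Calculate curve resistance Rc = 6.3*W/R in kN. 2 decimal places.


Rc = 6.3 * W / R
Rc = 6.3 * 141 / 2714
Rc = 888.3 / 2714
Rc = 0.33 kN

0.33


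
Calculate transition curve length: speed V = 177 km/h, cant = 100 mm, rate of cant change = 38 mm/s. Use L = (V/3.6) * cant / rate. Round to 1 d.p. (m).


Convert speed: V = 177 / 3.6 = 49.1667 m/s
L = 49.1667 * 100 / 38
L = 4916.6667 / 38
L = 129.4 m

129.4


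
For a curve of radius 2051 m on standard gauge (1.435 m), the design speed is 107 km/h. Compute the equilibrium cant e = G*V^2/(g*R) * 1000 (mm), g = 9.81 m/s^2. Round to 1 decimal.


Convert speed: V = 107 / 3.6 = 29.7222 m/s
Apply formula: e = 1.435 * 29.7222^2 / (9.81 * 2051)
e = 1.435 * 883.4105 / 20120.31
e = 0.063006 m = 63.0 mm

63.0


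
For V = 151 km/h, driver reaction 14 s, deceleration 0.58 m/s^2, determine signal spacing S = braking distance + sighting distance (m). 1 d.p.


V = 151 / 3.6 = 41.9444 m/s
Braking distance = 41.9444^2 / (2*0.58) = 1516.6693 m
Sighting distance = 41.9444 * 14 = 587.2222 m
S = 1516.6693 + 587.2222 = 2103.9 m

2103.9


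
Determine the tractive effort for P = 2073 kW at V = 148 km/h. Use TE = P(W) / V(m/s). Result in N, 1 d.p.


Convert: P = 2073 kW = 2073000 W
V = 148 / 3.6 = 41.1111 m/s
TE = 2073000 / 41.1111
TE = 50424.3 N

50424.3


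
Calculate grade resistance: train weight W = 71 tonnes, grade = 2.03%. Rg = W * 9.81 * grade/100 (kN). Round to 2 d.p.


Rg = W * 9.81 * grade / 100
Rg = 71 * 9.81 * 2.03 / 100
Rg = 696.51 * 0.0203
Rg = 14.14 kN

14.14


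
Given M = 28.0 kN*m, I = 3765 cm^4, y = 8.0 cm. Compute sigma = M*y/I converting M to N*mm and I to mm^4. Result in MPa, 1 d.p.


Convert units:
M = 28.0 kN*m = 28000000 N*mm
y = 8.0 cm = 80 mm
I = 3765 cm^4 = 37650000 mm^4
sigma = 28000000 * 80 / 37650000
sigma = 59.5 MPa

59.5


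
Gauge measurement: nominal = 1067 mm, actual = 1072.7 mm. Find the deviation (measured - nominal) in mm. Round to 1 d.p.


Deviation = measured - nominal
Deviation = 1072.7 - 1067
Deviation = 5.7 mm

5.7


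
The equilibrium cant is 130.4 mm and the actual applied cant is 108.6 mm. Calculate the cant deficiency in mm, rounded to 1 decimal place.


Cant deficiency = equilibrium cant - actual cant
CD = 130.4 - 108.6
CD = 21.8 mm

21.8


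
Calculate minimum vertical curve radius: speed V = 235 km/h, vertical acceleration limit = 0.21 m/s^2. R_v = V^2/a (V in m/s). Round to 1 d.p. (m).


Convert speed: V = 235 / 3.6 = 65.2778 m/s
V^2 = 4261.1883 m^2/s^2
R_v = 4261.1883 / 0.21
R_v = 20291.4 m

20291.4


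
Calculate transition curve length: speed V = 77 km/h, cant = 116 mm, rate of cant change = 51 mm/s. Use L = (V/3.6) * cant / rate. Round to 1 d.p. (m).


Convert speed: V = 77 / 3.6 = 21.3889 m/s
L = 21.3889 * 116 / 51
L = 2481.1111 / 51
L = 48.6 m

48.6


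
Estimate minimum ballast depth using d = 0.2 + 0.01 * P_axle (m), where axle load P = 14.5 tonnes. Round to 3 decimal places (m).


d = 0.2 + 0.01 * 14.5
d = 0.2 + 0.145
d = 0.345 m

0.345


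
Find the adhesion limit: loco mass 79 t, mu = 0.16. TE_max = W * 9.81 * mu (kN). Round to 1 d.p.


TE_max = W * g * mu
TE_max = 79 * 9.81 * 0.16
TE_max = 774.99 * 0.16
TE_max = 124.0 kN

124.0


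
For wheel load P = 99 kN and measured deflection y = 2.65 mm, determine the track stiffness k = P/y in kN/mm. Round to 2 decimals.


Track stiffness k = P / y
k = 99 / 2.65
k = 37.36 kN/mm

37.36


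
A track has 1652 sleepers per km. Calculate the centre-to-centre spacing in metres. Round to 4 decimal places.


Spacing = 1000 m / number of sleepers
Spacing = 1000 / 1652
Spacing = 0.6053 m

0.6053


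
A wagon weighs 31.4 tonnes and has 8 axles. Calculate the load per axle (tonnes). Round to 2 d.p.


Load per axle = total weight / number of axles
Load = 31.4 / 8
Load = 3.93 tonnes

3.93


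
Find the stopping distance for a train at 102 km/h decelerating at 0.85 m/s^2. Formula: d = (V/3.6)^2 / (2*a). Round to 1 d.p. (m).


Convert speed: V = 102 / 3.6 = 28.3333 m/s
V^2 = 802.7778
d = 802.7778 / (2 * 0.85)
d = 802.7778 / 1.7
d = 472.2 m

472.2


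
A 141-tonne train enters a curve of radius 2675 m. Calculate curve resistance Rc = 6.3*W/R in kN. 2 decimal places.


Rc = 6.3 * W / R
Rc = 6.3 * 141 / 2675
Rc = 888.3 / 2675
Rc = 0.33 kN

0.33


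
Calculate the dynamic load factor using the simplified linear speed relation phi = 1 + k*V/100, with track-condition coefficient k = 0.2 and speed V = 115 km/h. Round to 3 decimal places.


phi = 1 + k * V / 100
phi = 1 + 0.2 * 115 / 100
phi = 1 + 0.23
phi = 1.230

1.230


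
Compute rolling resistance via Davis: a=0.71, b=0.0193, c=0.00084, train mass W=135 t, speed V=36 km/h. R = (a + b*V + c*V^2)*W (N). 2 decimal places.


b*V = 0.0193 * 36 = 0.6948
c*V^2 = 0.00084 * 1296 = 1.08864
R_per_t = 0.71 + 0.6948 + 1.08864 = 2.49344 N/t
R_total = 2.49344 * 135 = 336.61 N

336.61


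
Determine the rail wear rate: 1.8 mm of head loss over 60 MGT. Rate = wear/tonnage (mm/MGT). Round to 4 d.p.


Wear rate = total wear / cumulative tonnage
Rate = 1.8 / 60
Rate = 0.0300 mm/MGT

0.0300


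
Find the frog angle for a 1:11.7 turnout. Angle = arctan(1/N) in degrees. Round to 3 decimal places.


1/N = 1/11.7 = 0.08547
angle = arctan(0.08547) = 0.085263 rad
angle = 0.085263 * 180/pi = 4.885 degrees

4.885


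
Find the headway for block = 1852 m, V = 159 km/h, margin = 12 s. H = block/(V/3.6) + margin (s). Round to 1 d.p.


V = 159 / 3.6 = 44.1667 m/s
Block traversal time = 1852 / 44.1667 = 41.9321 s
Headway = 41.9321 + 12
Headway = 53.9 s

53.9


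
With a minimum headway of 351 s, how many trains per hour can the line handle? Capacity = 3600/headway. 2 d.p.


Capacity = 3600 / headway
Capacity = 3600 / 351
Capacity = 10.26 trains/hour

10.26


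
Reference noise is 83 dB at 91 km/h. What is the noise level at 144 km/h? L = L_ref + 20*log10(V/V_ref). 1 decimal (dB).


V/V_ref = 144 / 91 = 1.582418
log10(1.582418) = 0.199321
20 * 0.199321 = 3.9864
L = 83 + 3.9864 = 87.0 dB

87.0


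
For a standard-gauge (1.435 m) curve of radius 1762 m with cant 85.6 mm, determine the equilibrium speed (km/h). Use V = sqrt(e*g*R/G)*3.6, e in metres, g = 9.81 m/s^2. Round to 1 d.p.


Convert cant: e = 85.6 mm = 0.0856 m
V_ms = sqrt(0.0856 * 9.81 * 1762 / 1.435)
V_ms = sqrt(1031.090475) = 32.1106 m/s
V = 32.1106 * 3.6 = 115.6 km/h

115.6


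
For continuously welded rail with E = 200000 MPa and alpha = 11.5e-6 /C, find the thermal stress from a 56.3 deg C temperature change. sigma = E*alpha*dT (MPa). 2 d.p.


sigma = E * alpha * dT
sigma = 200000 * 11.5e-6 * 56.3
sigma = 2.3 * 56.3
sigma = 129.49 MPa

129.49


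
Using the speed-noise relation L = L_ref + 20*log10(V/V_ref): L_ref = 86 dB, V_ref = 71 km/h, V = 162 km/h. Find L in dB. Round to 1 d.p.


V/V_ref = 162 / 71 = 2.28169
log10(2.28169) = 0.358257
20 * 0.358257 = 7.1651
L = 86 + 7.1651 = 93.2 dB

93.2


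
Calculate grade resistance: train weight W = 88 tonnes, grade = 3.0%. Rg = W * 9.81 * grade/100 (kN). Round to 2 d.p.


Rg = W * 9.81 * grade / 100
Rg = 88 * 9.81 * 3.0 / 100
Rg = 863.28 * 0.03
Rg = 25.90 kN

25.90


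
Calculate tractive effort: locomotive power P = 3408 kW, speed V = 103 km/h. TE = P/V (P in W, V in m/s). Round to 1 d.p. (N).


Convert: P = 3408 kW = 3408000 W
V = 103 / 3.6 = 28.6111 m/s
TE = 3408000 / 28.6111
TE = 119114.6 N

119114.6


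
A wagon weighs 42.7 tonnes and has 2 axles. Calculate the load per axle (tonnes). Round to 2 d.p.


Load per axle = total weight / number of axles
Load = 42.7 / 2
Load = 21.35 tonnes

21.35


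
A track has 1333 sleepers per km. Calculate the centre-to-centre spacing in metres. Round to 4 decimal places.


Spacing = 1000 m / number of sleepers
Spacing = 1000 / 1333
Spacing = 0.7502 m

0.7502


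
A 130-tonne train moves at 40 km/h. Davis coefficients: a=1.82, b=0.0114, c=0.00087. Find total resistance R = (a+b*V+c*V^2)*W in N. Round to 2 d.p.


b*V = 0.0114 * 40 = 0.456
c*V^2 = 0.00087 * 1600 = 1.392
R_per_t = 1.82 + 0.456 + 1.392 = 3.668 N/t
R_total = 3.668 * 130 = 476.84 N

476.84


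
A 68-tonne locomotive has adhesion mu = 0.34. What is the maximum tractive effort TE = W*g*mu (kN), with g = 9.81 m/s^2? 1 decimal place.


TE_max = W * g * mu
TE_max = 68 * 9.81 * 0.34
TE_max = 667.08 * 0.34
TE_max = 226.8 kN

226.8


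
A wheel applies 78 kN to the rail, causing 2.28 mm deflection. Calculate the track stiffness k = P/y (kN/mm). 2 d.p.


Track stiffness k = P / y
k = 78 / 2.28
k = 34.21 kN/mm

34.21


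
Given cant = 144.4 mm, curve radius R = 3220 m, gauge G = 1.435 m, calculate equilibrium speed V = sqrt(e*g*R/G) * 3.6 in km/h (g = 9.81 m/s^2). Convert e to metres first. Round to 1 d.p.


Convert cant: e = 144.4 mm = 0.1444 m
V_ms = sqrt(0.1444 * 9.81 * 3220 / 1.435)
V_ms = sqrt(3178.631415) = 56.3794 m/s
V = 56.3794 * 3.6 = 203.0 km/h

203.0


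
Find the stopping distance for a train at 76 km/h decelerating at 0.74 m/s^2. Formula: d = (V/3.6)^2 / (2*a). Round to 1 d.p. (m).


Convert speed: V = 76 / 3.6 = 21.1111 m/s
V^2 = 445.679
d = 445.679 / (2 * 0.74)
d = 445.679 / 1.48
d = 301.1 m

301.1


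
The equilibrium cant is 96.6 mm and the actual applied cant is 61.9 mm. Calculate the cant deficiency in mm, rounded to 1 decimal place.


Cant deficiency = equilibrium cant - actual cant
CD = 96.6 - 61.9
CD = 34.7 mm

34.7


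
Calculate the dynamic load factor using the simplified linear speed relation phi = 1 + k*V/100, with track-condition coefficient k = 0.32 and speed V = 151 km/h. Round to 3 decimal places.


phi = 1 + k * V / 100
phi = 1 + 0.32 * 151 / 100
phi = 1 + 0.4832
phi = 1.483

1.483


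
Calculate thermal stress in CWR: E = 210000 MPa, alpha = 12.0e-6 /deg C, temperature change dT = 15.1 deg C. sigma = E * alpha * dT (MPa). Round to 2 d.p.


sigma = E * alpha * dT
sigma = 210000 * 12.0e-6 * 15.1
sigma = 2.52 * 15.1
sigma = 38.05 MPa

38.05


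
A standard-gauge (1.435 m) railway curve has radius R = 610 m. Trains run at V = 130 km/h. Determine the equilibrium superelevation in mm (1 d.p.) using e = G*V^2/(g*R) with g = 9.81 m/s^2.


Convert speed: V = 130 / 3.6 = 36.1111 m/s
Apply formula: e = 1.435 * 36.1111^2 / (9.81 * 610)
e = 1.435 * 1304.0123 / 5984.1
e = 0.312705 m = 312.7 mm

312.7


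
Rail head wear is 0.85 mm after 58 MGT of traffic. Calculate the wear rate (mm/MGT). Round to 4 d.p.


Wear rate = total wear / cumulative tonnage
Rate = 0.85 / 58
Rate = 0.0147 mm/MGT

0.0147


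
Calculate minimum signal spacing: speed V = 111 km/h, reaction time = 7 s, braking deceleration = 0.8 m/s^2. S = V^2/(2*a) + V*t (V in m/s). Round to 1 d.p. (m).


V = 111 / 3.6 = 30.8333 m/s
Braking distance = 30.8333^2 / (2*0.8) = 594.184 m
Sighting distance = 30.8333 * 7 = 215.8333 m
S = 594.184 + 215.8333 = 810.0 m

810.0


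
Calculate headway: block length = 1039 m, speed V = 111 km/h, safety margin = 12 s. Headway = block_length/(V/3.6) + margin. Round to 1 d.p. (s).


V = 111 / 3.6 = 30.8333 m/s
Block traversal time = 1039 / 30.8333 = 33.6973 s
Headway = 33.6973 + 12
Headway = 45.7 s

45.7


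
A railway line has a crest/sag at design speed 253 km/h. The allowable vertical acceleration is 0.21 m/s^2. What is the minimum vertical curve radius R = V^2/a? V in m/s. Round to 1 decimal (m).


Convert speed: V = 253 / 3.6 = 70.2778 m/s
V^2 = 4938.966 m^2/s^2
R_v = 4938.966 / 0.21
R_v = 23518.9 m

23518.9


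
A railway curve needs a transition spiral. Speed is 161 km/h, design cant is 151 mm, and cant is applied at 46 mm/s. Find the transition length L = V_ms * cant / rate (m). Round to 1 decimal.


Convert speed: V = 161 / 3.6 = 44.7222 m/s
L = 44.7222 * 151 / 46
L = 6753.0556 / 46
L = 146.8 m

146.8


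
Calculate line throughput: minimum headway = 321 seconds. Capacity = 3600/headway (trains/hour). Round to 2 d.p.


Capacity = 3600 / headway
Capacity = 3600 / 321
Capacity = 11.21 trains/hour

11.21


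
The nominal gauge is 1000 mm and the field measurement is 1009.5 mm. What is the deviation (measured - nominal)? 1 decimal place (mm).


Deviation = measured - nominal
Deviation = 1009.5 - 1000
Deviation = 9.5 mm

9.5


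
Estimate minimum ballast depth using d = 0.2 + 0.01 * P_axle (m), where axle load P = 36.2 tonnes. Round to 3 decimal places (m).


d = 0.2 + 0.01 * 36.2
d = 0.2 + 0.362
d = 0.562 m

0.562


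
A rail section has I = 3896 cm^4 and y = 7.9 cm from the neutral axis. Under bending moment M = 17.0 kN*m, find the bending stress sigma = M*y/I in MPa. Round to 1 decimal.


Convert units:
M = 17.0 kN*m = 17000000 N*mm
y = 7.9 cm = 79 mm
I = 3896 cm^4 = 38960000 mm^4
sigma = 17000000 * 79 / 38960000
sigma = 34.5 MPa

34.5


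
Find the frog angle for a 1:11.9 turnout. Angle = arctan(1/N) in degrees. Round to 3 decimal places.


1/N = 1/11.9 = 0.084034
angle = arctan(0.084034) = 0.083837 rad
angle = 0.083837 * 180/pi = 4.803 degrees

4.803


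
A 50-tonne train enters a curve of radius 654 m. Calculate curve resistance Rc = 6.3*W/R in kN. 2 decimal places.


Rc = 6.3 * W / R
Rc = 6.3 * 50 / 654
Rc = 315.0 / 654
Rc = 0.48 kN

0.48


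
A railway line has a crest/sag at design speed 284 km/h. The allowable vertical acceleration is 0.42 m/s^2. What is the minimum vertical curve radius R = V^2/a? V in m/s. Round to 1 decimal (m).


Convert speed: V = 284 / 3.6 = 78.8889 m/s
V^2 = 6223.4568 m^2/s^2
R_v = 6223.4568 / 0.42
R_v = 14817.8 m

14817.8


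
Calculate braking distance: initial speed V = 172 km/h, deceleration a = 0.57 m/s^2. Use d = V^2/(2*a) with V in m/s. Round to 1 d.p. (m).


Convert speed: V = 172 / 3.6 = 47.7778 m/s
V^2 = 2282.716
d = 2282.716 / (2 * 0.57)
d = 2282.716 / 1.14
d = 2002.4 m

2002.4


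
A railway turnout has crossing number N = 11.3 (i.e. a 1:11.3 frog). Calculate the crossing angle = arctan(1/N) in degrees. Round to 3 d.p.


1/N = 1/11.3 = 0.088496
angle = arctan(0.088496) = 0.088266 rad
angle = 0.088266 * 180/pi = 5.057 degrees

5.057


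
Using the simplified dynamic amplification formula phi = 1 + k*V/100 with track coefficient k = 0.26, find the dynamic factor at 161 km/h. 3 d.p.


phi = 1 + k * V / 100
phi = 1 + 0.26 * 161 / 100
phi = 1 + 0.4186
phi = 1.419

1.419


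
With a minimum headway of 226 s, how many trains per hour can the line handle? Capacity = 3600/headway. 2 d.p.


Capacity = 3600 / headway
Capacity = 3600 / 226
Capacity = 15.93 trains/hour

15.93


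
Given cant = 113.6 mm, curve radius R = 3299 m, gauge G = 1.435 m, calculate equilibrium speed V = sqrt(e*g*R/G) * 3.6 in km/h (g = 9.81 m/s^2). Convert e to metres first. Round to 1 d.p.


Convert cant: e = 113.6 mm = 0.1136 m
V_ms = sqrt(0.1136 * 9.81 * 3299 / 1.435)
V_ms = sqrt(2561.991905) = 50.6161 m/s
V = 50.6161 * 3.6 = 182.2 km/h

182.2


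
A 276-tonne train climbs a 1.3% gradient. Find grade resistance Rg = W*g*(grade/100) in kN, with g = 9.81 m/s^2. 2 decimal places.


Rg = W * 9.81 * grade / 100
Rg = 276 * 9.81 * 1.3 / 100
Rg = 2707.56 * 0.013
Rg = 35.20 kN

35.20


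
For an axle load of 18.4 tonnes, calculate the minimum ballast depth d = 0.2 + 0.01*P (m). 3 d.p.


d = 0.2 + 0.01 * 18.4
d = 0.2 + 0.184
d = 0.384 m

0.384


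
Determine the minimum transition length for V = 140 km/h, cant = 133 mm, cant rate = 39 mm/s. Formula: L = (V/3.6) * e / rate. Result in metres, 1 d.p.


Convert speed: V = 140 / 3.6 = 38.8889 m/s
L = 38.8889 * 133 / 39
L = 5172.2222 / 39
L = 132.6 m

132.6


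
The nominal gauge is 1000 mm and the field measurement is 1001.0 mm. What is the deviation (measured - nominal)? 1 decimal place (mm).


Deviation = measured - nominal
Deviation = 1001.0 - 1000
Deviation = 1.0 mm

1.0


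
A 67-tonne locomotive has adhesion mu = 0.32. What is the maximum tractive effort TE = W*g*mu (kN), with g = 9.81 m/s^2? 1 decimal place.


TE_max = W * g * mu
TE_max = 67 * 9.81 * 0.32
TE_max = 657.27 * 0.32
TE_max = 210.3 kN

210.3


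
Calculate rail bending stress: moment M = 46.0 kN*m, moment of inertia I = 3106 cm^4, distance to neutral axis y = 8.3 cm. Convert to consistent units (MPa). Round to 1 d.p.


Convert units:
M = 46.0 kN*m = 46000000 N*mm
y = 8.3 cm = 83 mm
I = 3106 cm^4 = 31060000 mm^4
sigma = 46000000 * 83 / 31060000
sigma = 122.9 MPa

122.9


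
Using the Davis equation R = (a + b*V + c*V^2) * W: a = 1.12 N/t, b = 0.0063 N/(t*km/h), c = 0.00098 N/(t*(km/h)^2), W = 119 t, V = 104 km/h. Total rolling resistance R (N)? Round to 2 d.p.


b*V = 0.0063 * 104 = 0.6552
c*V^2 = 0.00098 * 10816 = 10.59968
R_per_t = 1.12 + 0.6552 + 10.59968 = 12.37488 N/t
R_total = 12.37488 * 119 = 1472.61 N

1472.61


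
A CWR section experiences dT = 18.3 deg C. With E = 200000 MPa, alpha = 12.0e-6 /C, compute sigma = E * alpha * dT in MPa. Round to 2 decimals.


sigma = E * alpha * dT
sigma = 200000 * 12.0e-6 * 18.3
sigma = 2.4 * 18.3
sigma = 43.92 MPa

43.92


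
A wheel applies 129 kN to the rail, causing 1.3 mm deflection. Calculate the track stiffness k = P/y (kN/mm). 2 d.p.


Track stiffness k = P / y
k = 129 / 1.3
k = 99.23 kN/mm

99.23


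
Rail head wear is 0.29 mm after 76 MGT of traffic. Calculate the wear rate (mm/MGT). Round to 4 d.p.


Wear rate = total wear / cumulative tonnage
Rate = 0.29 / 76
Rate = 0.0038 mm/MGT

0.0038


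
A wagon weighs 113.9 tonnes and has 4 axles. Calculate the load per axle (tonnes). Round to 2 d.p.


Load per axle = total weight / number of axles
Load = 113.9 / 4
Load = 28.48 tonnes

28.48


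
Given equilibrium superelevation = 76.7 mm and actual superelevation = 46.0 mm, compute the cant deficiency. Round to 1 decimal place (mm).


Cant deficiency = equilibrium cant - actual cant
CD = 76.7 - 46.0
CD = 30.7 mm

30.7


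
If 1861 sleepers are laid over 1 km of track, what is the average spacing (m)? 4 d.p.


Spacing = 1000 m / number of sleepers
Spacing = 1000 / 1861
Spacing = 0.5373 m

0.5373


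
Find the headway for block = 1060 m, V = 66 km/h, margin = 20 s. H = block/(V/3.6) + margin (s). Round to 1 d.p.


V = 66 / 3.6 = 18.3333 m/s
Block traversal time = 1060 / 18.3333 = 57.8182 s
Headway = 57.8182 + 20
Headway = 77.8 s

77.8


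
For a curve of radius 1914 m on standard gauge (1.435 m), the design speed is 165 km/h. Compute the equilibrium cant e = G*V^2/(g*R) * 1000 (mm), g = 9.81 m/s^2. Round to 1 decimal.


Convert speed: V = 165 / 3.6 = 45.8333 m/s
Apply formula: e = 1.435 * 45.8333^2 / (9.81 * 1914)
e = 1.435 * 2100.6944 / 18776.34
e = 0.160548 m = 160.5 mm

160.5


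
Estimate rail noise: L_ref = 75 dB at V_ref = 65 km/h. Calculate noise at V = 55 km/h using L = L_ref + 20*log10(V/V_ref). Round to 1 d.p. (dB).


V/V_ref = 55 / 65 = 0.846154
log10(0.846154) = -0.072551
20 * -0.072551 = -1.451
L = 75 + -1.451 = 73.5 dB

73.5


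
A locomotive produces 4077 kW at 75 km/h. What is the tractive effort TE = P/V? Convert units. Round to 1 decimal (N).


Convert: P = 4077 kW = 4077000 W
V = 75 / 3.6 = 20.8333 m/s
TE = 4077000 / 20.8333
TE = 195696.0 N

195696.0


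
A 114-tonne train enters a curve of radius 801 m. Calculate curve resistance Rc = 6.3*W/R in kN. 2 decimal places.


Rc = 6.3 * W / R
Rc = 6.3 * 114 / 801
Rc = 718.2 / 801
Rc = 0.90 kN

0.90


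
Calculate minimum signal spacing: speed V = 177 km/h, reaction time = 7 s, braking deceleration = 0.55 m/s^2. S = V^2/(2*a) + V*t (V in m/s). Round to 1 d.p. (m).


V = 177 / 3.6 = 49.1667 m/s
Braking distance = 49.1667^2 / (2*0.55) = 2197.601 m
Sighting distance = 49.1667 * 7 = 344.1667 m
S = 2197.601 + 344.1667 = 2541.8 m

2541.8


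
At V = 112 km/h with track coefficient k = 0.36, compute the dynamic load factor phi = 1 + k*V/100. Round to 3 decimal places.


phi = 1 + k * V / 100
phi = 1 + 0.36 * 112 / 100
phi = 1 + 0.4032
phi = 1.403

1.403


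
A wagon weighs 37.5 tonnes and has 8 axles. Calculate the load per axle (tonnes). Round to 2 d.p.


Load per axle = total weight / number of axles
Load = 37.5 / 8
Load = 4.69 tonnes

4.69


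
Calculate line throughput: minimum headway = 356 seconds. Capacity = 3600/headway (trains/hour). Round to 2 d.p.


Capacity = 3600 / headway
Capacity = 3600 / 356
Capacity = 10.11 trains/hour

10.11


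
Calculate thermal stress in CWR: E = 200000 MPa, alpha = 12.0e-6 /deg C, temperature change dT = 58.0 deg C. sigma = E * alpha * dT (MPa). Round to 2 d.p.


sigma = E * alpha * dT
sigma = 200000 * 12.0e-6 * 58.0
sigma = 2.4 * 58.0
sigma = 139.20 MPa

139.20


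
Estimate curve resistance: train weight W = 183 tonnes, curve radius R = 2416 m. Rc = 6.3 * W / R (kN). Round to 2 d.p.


Rc = 6.3 * W / R
Rc = 6.3 * 183 / 2416
Rc = 1152.9 / 2416
Rc = 0.48 kN

0.48


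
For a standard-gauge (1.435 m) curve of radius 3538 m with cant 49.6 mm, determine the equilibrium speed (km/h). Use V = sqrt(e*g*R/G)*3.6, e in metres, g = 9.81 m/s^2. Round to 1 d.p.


Convert cant: e = 49.6 mm = 0.0496 m
V_ms = sqrt(0.0496 * 9.81 * 3538 / 1.435)
V_ms = sqrt(1199.655671) = 34.636 m/s
V = 34.636 * 3.6 = 124.7 km/h

124.7


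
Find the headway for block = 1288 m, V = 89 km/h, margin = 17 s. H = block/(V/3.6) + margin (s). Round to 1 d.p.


V = 89 / 3.6 = 24.7222 m/s
Block traversal time = 1288 / 24.7222 = 52.0989 s
Headway = 52.0989 + 17
Headway = 69.1 s

69.1


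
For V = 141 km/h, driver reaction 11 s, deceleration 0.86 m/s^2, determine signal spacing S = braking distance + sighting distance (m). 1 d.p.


V = 141 / 3.6 = 39.1667 m/s
Braking distance = 39.1667^2 / (2*0.86) = 891.8766 m
Sighting distance = 39.1667 * 11 = 430.8333 m
S = 891.8766 + 430.8333 = 1322.7 m

1322.7


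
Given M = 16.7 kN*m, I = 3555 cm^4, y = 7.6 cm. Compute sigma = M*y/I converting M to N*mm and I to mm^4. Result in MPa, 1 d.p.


Convert units:
M = 16.7 kN*m = 16700000 N*mm
y = 7.6 cm = 76 mm
I = 3555 cm^4 = 35550000 mm^4
sigma = 16700000 * 76 / 35550000
sigma = 35.7 MPa

35.7


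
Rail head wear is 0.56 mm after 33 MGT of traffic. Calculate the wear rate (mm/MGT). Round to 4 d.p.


Wear rate = total wear / cumulative tonnage
Rate = 0.56 / 33
Rate = 0.0170 mm/MGT

0.0170


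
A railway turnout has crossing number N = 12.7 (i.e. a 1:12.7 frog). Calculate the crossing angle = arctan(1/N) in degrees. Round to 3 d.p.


1/N = 1/12.7 = 0.07874
angle = arctan(0.07874) = 0.078578 rad
angle = 0.078578 * 180/pi = 4.502 degrees

4.502


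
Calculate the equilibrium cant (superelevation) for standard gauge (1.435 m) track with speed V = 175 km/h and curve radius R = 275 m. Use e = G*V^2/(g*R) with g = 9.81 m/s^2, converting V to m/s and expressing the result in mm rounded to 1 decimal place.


Convert speed: V = 175 / 3.6 = 48.6111 m/s
Apply formula: e = 1.435 * 48.6111^2 / (9.81 * 275)
e = 1.435 * 2363.0401 / 2697.75
e = 1.25696 m = 1257.0 mm

1257.0


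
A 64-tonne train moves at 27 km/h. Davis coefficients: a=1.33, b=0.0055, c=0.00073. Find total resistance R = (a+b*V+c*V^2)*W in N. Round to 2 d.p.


b*V = 0.0055 * 27 = 0.1485
c*V^2 = 0.00073 * 729 = 0.53217
R_per_t = 1.33 + 0.1485 + 0.53217 = 2.01067 N/t
R_total = 2.01067 * 64 = 128.68 N

128.68


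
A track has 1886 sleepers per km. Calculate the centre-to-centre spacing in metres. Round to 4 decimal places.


Spacing = 1000 m / number of sleepers
Spacing = 1000 / 1886
Spacing = 0.5302 m

0.5302


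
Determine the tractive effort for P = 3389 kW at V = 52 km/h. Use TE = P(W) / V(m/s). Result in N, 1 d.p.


Convert: P = 3389 kW = 3389000 W
V = 52 / 3.6 = 14.4444 m/s
TE = 3389000 / 14.4444
TE = 234623.1 N

234623.1


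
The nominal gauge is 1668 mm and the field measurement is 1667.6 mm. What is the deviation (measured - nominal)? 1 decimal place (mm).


Deviation = measured - nominal
Deviation = 1667.6 - 1668
Deviation = -0.4 mm

-0.4


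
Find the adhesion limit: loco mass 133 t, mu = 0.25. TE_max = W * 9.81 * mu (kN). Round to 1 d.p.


TE_max = W * g * mu
TE_max = 133 * 9.81 * 0.25
TE_max = 1304.73 * 0.25
TE_max = 326.2 kN

326.2


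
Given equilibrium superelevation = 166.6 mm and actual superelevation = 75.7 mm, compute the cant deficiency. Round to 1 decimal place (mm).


Cant deficiency = equilibrium cant - actual cant
CD = 166.6 - 75.7
CD = 90.9 mm

90.9


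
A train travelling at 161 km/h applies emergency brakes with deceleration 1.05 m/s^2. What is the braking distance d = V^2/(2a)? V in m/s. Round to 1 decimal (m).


Convert speed: V = 161 / 3.6 = 44.7222 m/s
V^2 = 2000.0772
d = 2000.0772 / (2 * 1.05)
d = 2000.0772 / 2.1
d = 952.4 m

952.4


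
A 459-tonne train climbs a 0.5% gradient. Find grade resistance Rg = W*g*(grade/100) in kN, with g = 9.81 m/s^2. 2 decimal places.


Rg = W * 9.81 * grade / 100
Rg = 459 * 9.81 * 0.5 / 100
Rg = 4502.79 * 0.005
Rg = 22.51 kN

22.51


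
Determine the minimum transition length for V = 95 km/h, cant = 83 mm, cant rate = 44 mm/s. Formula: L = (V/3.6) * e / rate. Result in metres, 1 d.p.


Convert speed: V = 95 / 3.6 = 26.3889 m/s
L = 26.3889 * 83 / 44
L = 2190.2778 / 44
L = 49.8 m

49.8


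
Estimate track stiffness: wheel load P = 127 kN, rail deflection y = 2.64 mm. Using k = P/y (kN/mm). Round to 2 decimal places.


Track stiffness k = P / y
k = 127 / 2.64
k = 48.11 kN/mm

48.11


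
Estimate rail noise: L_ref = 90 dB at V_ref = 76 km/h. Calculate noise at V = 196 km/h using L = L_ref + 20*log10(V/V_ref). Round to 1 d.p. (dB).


V/V_ref = 196 / 76 = 2.578947
log10(2.578947) = 0.411442
20 * 0.411442 = 8.2288
L = 90 + 8.2288 = 98.2 dB

98.2


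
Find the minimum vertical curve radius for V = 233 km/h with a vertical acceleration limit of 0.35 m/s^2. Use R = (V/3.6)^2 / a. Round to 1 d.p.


Convert speed: V = 233 / 3.6 = 64.7222 m/s
V^2 = 4188.966 m^2/s^2
R_v = 4188.966 / 0.35
R_v = 11968.5 m

11968.5


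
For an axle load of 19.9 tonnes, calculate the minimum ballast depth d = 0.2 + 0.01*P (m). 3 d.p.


d = 0.2 + 0.01 * 19.9
d = 0.2 + 0.199
d = 0.399 m

0.399


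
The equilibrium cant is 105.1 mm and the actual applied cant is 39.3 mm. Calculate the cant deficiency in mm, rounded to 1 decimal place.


Cant deficiency = equilibrium cant - actual cant
CD = 105.1 - 39.3
CD = 65.8 mm

65.8


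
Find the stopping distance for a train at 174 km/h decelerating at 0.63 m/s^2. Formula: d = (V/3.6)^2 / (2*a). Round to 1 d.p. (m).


Convert speed: V = 174 / 3.6 = 48.3333 m/s
V^2 = 2336.1111
d = 2336.1111 / (2 * 0.63)
d = 2336.1111 / 1.26
d = 1854.1 m

1854.1


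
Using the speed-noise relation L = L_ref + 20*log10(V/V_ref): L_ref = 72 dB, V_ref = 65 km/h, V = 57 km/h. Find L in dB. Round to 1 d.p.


V/V_ref = 57 / 65 = 0.876923
log10(0.876923) = -0.057039
20 * -0.057039 = -1.1408
L = 72 + -1.1408 = 70.9 dB

70.9


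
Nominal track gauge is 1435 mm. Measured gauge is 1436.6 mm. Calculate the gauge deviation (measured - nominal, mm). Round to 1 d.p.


Deviation = measured - nominal
Deviation = 1436.6 - 1435
Deviation = 1.6 mm

1.6


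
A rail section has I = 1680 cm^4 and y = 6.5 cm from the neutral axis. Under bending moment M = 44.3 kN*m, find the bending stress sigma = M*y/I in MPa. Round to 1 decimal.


Convert units:
M = 44.3 kN*m = 44300000 N*mm
y = 6.5 cm = 65 mm
I = 1680 cm^4 = 16800000 mm^4
sigma = 44300000 * 65 / 16800000
sigma = 171.4 MPa

171.4


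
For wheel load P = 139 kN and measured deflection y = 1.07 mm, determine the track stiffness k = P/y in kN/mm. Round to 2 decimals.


Track stiffness k = P / y
k = 139 / 1.07
k = 129.91 kN/mm

129.91


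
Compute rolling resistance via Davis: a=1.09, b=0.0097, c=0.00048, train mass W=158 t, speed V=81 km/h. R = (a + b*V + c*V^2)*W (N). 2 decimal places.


b*V = 0.0097 * 81 = 0.7857
c*V^2 = 0.00048 * 6561 = 3.14928
R_per_t = 1.09 + 0.7857 + 3.14928 = 5.02498 N/t
R_total = 5.02498 * 158 = 793.95 N

793.95


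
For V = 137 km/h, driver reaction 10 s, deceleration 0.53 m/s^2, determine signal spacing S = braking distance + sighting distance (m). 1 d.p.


V = 137 / 3.6 = 38.0556 m/s
Braking distance = 38.0556^2 / (2*0.53) = 1366.2503 m
Sighting distance = 38.0556 * 10 = 380.5556 m
S = 1366.2503 + 380.5556 = 1746.8 m

1746.8


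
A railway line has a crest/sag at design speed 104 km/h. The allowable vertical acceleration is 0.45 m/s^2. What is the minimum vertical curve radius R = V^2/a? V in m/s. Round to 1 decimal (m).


Convert speed: V = 104 / 3.6 = 28.8889 m/s
V^2 = 834.5679 m^2/s^2
R_v = 834.5679 / 0.45
R_v = 1854.6 m

1854.6
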